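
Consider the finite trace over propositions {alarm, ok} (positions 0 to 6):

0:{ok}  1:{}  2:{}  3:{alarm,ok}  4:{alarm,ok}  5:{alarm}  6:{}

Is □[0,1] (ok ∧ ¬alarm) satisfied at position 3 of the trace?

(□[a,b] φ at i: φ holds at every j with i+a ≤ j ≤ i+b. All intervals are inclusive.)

Check (ok ∧ ¬alarm) at every j in [3,4]:
  j=3: false
  j=4: false
Fails at j=3 → formula fails.

False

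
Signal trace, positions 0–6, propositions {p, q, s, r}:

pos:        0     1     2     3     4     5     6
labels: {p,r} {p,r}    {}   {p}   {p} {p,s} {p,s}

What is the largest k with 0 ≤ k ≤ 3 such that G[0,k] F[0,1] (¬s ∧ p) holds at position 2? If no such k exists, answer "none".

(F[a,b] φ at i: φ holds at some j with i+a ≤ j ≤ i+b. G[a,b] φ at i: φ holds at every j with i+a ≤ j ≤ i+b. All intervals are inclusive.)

F[0,1] (¬s ∧ p) must hold from j=2 onward; find where it first fails.
  j=2: holds
  j=3: holds
  j=4: holds
  j=5: fails
Holds on [2,4], so largest k = 2.

2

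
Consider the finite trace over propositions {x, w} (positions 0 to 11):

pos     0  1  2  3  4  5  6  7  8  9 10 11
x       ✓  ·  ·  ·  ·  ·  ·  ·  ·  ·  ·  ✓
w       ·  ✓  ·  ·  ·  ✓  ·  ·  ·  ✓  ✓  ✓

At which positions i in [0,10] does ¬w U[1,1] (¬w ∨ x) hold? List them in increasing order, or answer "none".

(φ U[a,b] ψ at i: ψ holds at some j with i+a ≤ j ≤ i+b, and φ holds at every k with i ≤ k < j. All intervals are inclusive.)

Evaluate at each i in [0,10]:
  i=0: ✗ (no rhs in [1,1])
  i=1: ✗ (lhs fails at k=1 before rhs at j=2)
  i=2: ✓ (rhs at j=3; lhs holds on [2,2])
  i=3: ✓ (rhs at j=4; lhs holds on [3,3])
  i=4: ✗ (no rhs in [5,5])
  i=5: ✗ (lhs fails at k=5 before rhs at j=6)
  i=6: ✓ (rhs at j=7; lhs holds on [6,6])
  i=7: ✓ (rhs at j=8; lhs holds on [7,7])
  i=8: ✗ (no rhs in [9,9])
  i=9: ✗ (no rhs in [10,10])
  i=10: ✗ (lhs fails at k=10 before rhs at j=11)

2, 3, 6, 7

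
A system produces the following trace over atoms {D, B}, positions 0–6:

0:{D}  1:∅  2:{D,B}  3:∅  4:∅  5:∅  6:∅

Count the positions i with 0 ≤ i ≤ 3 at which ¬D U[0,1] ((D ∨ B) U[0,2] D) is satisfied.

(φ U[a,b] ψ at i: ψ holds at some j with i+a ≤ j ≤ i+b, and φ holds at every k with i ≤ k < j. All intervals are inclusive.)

Evaluate at each i in [0,3]:
  i=0: ✓ (rhs at j=0)
  i=1: ✓ (rhs at j=2; lhs holds on [1,1])
  i=2: ✓ (rhs at j=2)
  i=3: ✗ (no rhs in [3,4])
Positions where it holds: {0, 1, 2} → 3.

3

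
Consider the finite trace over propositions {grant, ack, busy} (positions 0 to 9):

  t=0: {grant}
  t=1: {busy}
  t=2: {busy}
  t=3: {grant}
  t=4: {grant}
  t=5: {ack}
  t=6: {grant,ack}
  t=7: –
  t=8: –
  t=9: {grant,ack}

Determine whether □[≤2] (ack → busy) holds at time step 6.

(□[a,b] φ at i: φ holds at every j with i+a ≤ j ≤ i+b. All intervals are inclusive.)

Check (ack → busy) at every j in [6,8]:
  j=6: antecedent true; consequent false → ✗
  j=7: antecedent false → ✓
  j=8: antecedent false → ✓
Fails at j=6 → formula fails.

No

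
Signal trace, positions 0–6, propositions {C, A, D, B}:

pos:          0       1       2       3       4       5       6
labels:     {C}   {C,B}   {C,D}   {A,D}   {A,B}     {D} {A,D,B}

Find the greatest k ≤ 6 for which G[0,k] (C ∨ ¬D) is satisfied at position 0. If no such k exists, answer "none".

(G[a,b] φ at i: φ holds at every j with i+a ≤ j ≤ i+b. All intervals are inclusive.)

(C ∨ ¬D) must hold from j=0 onward; find where it first fails.
  j=0: holds
  j=1: holds
  j=2: holds
  j=3: fails
Holds on [0,2], so largest k = 2.

2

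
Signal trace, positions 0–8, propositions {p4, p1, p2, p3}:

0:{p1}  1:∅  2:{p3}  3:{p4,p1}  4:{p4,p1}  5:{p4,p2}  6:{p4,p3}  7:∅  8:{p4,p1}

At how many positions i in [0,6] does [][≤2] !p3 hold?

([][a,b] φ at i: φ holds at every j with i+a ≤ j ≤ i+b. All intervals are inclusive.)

1

Evaluate at each i in [0,6]:
  i=0: ✗ (fails at j=2)
  i=1: ✗ (fails at j=2)
  i=2: ✗ (fails at j=2)
  i=3: ✓ (all of [3,5])
  i=4: ✗ (fails at j=6)
  i=5: ✗ (fails at j=6)
  i=6: ✗ (fails at j=6)
Positions where it holds: {3} → 1.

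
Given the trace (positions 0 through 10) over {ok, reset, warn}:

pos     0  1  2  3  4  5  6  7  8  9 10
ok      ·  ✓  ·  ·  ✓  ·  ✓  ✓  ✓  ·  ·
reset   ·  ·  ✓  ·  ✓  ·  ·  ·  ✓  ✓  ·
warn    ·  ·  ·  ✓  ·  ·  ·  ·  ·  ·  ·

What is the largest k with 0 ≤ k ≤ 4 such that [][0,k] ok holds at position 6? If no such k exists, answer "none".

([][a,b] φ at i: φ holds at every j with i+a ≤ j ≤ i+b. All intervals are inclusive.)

2

ok must hold from j=6 onward; find where it first fails.
  j=6: holds
  j=7: holds
  j=8: holds
  j=9: fails
Holds on [6,8], so largest k = 2.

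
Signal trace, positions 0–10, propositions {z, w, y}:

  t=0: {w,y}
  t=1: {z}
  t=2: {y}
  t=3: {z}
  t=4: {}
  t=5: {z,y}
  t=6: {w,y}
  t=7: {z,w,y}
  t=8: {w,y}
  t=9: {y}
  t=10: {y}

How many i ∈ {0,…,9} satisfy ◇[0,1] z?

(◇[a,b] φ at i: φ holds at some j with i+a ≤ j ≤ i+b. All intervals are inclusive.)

8

Evaluate at each i in [0,9]:
  i=0: ✓ (witness j=1)
  i=1: ✓ (witness j=1)
  i=2: ✓ (witness j=3)
  i=3: ✓ (witness j=3)
  i=4: ✓ (witness j=5)
  i=5: ✓ (witness j=5)
  i=6: ✓ (witness j=7)
  i=7: ✓ (witness j=7)
  i=8: ✗ (none in [8,9])
  i=9: ✗ (none in [9,10])
Positions where it holds: {0, 1, 2, 3, 4, 5, 6, 7} → 8.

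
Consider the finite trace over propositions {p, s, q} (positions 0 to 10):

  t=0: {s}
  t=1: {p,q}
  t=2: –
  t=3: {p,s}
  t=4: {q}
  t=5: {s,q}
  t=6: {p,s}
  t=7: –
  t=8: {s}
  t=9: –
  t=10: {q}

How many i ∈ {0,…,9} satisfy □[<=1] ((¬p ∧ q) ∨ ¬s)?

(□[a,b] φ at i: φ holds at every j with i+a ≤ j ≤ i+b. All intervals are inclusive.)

Evaluate at each i in [0,9]:
  i=0: ✗ (fails at j=0)
  i=1: ✓ (all of [1,2])
  i=2: ✗ (fails at j=3)
  i=3: ✗ (fails at j=3)
  i=4: ✓ (all of [4,5])
  i=5: ✗ (fails at j=6)
  i=6: ✗ (fails at j=6)
  i=7: ✗ (fails at j=8)
  i=8: ✗ (fails at j=8)
  i=9: ✓ (all of [9,10])
Positions where it holds: {1, 4, 9} → 3.

3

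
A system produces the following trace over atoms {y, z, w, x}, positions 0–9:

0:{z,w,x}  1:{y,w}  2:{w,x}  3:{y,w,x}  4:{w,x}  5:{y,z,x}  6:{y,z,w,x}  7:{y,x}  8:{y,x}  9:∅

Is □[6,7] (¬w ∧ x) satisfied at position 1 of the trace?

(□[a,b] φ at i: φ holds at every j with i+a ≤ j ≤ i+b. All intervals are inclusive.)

Check (¬w ∧ x) at every j in [7,8]:
  j=7: true
  j=8: true
All positions satisfy it → formula holds.

Holds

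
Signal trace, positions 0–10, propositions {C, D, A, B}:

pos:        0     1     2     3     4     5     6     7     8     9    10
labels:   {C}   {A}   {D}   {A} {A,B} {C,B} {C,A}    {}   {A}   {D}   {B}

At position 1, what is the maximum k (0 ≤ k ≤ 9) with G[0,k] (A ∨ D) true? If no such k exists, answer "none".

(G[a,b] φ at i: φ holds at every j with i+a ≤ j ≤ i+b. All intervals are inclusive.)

(A ∨ D) must hold from j=1 onward; find where it first fails.
  j=1: holds
  j=2: holds
  j=3: holds
  j=4: holds
  j=5: fails
Holds on [1,4], so largest k = 3.

3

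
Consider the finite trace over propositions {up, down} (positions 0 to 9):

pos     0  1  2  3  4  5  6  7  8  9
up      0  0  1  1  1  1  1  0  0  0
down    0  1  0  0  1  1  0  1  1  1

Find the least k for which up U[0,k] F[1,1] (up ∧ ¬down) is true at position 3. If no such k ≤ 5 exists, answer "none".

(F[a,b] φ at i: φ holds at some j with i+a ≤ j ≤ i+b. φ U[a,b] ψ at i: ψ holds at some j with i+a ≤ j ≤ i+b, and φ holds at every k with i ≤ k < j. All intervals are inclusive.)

Need earliest j ≥ 3 with F[1,1] (up ∧ ¬down), and up at every k in [3,j-1].
  j=3: rhs fails.
  j=4: rhs fails.
  j=5: rhs holds; lhs holds on [3,4]. k = 2.

2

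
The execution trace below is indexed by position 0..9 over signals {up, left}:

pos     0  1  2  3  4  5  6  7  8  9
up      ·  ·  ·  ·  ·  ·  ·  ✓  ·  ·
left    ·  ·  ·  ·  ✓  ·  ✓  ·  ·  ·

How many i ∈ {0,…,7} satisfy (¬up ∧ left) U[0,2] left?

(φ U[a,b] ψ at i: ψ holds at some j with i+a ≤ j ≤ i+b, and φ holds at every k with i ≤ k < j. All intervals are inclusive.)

Evaluate at each i in [0,7]:
  i=0: ✗ (no rhs in [0,2])
  i=1: ✗ (no rhs in [1,3])
  i=2: ✗ (lhs fails at k=2 before rhs at j=4)
  i=3: ✗ (lhs fails at k=3 before rhs at j=4)
  i=4: ✓ (rhs at j=4)
  i=5: ✗ (lhs fails at k=5 before rhs at j=6)
  i=6: ✓ (rhs at j=6)
  i=7: ✗ (no rhs in [7,9])
Positions where it holds: {4, 6} → 2.

2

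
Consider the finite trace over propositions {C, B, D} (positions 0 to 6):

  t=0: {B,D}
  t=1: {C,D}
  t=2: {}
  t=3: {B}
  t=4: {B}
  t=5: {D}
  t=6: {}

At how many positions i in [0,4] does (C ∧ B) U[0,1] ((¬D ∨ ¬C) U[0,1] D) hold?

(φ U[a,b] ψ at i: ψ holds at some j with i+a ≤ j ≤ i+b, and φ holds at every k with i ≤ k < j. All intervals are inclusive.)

3

Evaluate at each i in [0,4]:
  i=0: ✓ (rhs at j=0)
  i=1: ✓ (rhs at j=1)
  i=2: ✗ (no rhs in [2,3])
  i=3: ✗ (lhs fails at k=3 before rhs at j=4)
  i=4: ✓ (rhs at j=4)
Positions where it holds: {0, 1, 4} → 3.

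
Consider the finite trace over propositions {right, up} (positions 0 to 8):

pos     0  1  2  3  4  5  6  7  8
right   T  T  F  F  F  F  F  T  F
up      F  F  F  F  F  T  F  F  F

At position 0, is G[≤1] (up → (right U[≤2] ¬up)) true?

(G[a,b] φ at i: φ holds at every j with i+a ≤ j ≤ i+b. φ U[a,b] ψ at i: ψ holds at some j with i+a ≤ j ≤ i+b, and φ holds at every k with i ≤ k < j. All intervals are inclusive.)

Holds

Check (up → (right U[≤2] ¬up)) at every j in [0,1]:
  j=0: antecedent false → ✓
  j=1: antecedent false → ✓
All positions satisfy it → formula holds.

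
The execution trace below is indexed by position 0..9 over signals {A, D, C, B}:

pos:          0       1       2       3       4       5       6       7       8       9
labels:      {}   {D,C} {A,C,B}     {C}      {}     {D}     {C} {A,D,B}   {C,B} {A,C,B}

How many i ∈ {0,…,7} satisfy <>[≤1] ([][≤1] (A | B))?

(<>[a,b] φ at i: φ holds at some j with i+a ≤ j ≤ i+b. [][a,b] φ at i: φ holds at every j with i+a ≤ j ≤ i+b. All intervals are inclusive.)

2

Evaluate at each i in [0,7]:
  i=0: ✗ (none in [0,1])
  i=1: ✗ (none in [1,2])
  i=2: ✗ (none in [2,3])
  i=3: ✗ (none in [3,4])
  i=4: ✗ (none in [4,5])
  i=5: ✗ (none in [5,6])
  i=6: ✓ (witness j=7)
  i=7: ✓ (witness j=7)
Positions where it holds: {6, 7} → 2.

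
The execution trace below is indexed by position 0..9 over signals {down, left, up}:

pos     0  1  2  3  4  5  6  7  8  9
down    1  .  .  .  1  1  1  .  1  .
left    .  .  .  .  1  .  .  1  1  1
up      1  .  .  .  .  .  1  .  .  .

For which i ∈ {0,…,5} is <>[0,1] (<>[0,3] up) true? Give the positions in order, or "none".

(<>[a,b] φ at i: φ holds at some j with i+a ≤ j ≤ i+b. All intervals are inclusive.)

Evaluate at each i in [0,5]:
  i=0: ✓ (witness j=0)
  i=1: ✗ (none in [1,2])
  i=2: ✓ (witness j=3)
  i=3: ✓ (witness j=3)
  i=4: ✓ (witness j=4)
  i=5: ✓ (witness j=5)

0, 2, 3, 4, 5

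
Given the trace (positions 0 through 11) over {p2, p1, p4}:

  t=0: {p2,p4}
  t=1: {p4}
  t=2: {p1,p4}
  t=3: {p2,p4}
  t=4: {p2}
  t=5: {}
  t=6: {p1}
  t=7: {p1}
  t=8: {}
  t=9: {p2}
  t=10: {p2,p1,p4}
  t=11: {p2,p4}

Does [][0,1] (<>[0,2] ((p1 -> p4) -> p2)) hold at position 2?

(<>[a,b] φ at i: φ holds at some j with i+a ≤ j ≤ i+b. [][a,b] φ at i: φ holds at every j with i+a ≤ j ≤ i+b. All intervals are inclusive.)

Holds

Check <>[0,2] ((p1 -> p4) -> p2) at every j in [2,3]:
  j=2: holds (witness at 3)
  j=3: holds (witness at 3)
All positions satisfy it → formula holds.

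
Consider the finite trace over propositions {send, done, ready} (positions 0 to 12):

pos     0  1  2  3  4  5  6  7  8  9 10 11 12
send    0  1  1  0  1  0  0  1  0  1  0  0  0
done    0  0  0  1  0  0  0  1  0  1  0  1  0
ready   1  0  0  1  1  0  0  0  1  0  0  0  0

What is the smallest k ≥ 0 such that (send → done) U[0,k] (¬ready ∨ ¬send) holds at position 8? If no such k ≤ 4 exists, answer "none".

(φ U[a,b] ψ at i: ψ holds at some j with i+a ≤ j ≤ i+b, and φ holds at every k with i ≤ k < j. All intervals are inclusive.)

0

Need earliest j ≥ 8 with (¬ready ∨ ¬send), and (send → done) at every k in [8,j-1].
  j=8: rhs holds (empty prefix). k = 0.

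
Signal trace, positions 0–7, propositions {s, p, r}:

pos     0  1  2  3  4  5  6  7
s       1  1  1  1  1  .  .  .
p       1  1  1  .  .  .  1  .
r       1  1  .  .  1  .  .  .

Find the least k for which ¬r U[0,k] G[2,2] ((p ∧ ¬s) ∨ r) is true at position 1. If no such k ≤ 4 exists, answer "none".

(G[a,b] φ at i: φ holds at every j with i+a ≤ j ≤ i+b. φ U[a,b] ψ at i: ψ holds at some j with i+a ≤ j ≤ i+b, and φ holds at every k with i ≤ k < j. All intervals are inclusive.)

Need earliest j ≥ 1 with G[2,2] ((p ∧ ¬s) ∨ r), and ¬r at every k in [1,j-1].
  j=1: rhs fails.
  j=2: rhs holds but lhs fails at k=1.
  j=3: rhs fails.
  j=4: rhs holds but lhs fails at k=1.
  j=5: rhs fails.
No witness within the range → none.

none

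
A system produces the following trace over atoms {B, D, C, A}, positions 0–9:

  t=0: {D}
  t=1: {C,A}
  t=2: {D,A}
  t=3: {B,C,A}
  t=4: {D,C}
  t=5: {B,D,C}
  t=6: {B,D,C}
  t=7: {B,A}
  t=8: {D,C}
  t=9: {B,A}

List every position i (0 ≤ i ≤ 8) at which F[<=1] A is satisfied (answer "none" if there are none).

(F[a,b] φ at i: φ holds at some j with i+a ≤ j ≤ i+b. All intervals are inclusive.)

0, 1, 2, 3, 6, 7, 8

Evaluate at each i in [0,8]:
  i=0: ✓ (witness j=1)
  i=1: ✓ (witness j=1)
  i=2: ✓ (witness j=2)
  i=3: ✓ (witness j=3)
  i=4: ✗ (none in [4,5])
  i=5: ✗ (none in [5,6])
  i=6: ✓ (witness j=7)
  i=7: ✓ (witness j=7)
  i=8: ✓ (witness j=9)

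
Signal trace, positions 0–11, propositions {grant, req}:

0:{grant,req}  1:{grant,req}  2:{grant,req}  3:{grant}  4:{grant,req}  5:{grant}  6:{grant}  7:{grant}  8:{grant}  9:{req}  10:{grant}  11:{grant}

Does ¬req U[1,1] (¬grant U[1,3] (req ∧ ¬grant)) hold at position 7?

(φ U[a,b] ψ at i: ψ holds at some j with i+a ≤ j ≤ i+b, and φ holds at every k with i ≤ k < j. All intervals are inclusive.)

No

Need some j in [8,8] with (¬grant U[1,3] (req ∧ ¬grant)), and ¬req at every k in [7,j-1].
  j=8: (¬grant U[1,3] (req ∧ ¬grant)) — fails.
No j in the window works → until fails.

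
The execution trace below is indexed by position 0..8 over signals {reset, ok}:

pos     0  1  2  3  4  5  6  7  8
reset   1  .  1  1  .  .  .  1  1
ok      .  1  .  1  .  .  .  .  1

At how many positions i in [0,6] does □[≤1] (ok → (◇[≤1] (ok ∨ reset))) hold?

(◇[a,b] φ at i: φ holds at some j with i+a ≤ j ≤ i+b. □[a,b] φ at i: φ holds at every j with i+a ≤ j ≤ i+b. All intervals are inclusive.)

7

Evaluate at each i in [0,6]:
  i=0: ✓ (all of [0,1])
  i=1: ✓ (all of [1,2])
  i=2: ✓ (all of [2,3])
  i=3: ✓ (all of [3,4])
  i=4: ✓ (all of [4,5])
  i=5: ✓ (all of [5,6])
  i=6: ✓ (all of [6,7])
Positions where it holds: {0, 1, 2, 3, 4, 5, 6} → 7.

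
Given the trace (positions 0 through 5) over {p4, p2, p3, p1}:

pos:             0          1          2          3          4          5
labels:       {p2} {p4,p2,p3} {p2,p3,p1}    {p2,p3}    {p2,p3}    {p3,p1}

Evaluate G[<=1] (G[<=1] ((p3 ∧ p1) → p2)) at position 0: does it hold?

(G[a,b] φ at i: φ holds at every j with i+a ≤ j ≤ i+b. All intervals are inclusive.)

Check G[<=1] ((p3 ∧ p1) → p2) at every j in [0,1]:
  j=0: holds on [0,1]
  j=1: holds on [1,2]
All positions satisfy it → formula holds.

Holds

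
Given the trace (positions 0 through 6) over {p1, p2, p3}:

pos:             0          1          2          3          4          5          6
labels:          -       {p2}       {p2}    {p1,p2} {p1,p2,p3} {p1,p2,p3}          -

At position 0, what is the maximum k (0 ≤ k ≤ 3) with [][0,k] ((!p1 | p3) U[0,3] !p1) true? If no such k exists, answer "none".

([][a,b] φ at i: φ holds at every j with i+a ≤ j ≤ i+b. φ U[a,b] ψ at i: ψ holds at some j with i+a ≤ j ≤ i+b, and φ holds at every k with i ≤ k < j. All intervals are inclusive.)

2

((!p1 | p3) U[0,3] !p1) must hold from j=0 onward; find where it first fails.
  j=0: holds
  j=1: holds
  j=2: holds
  j=3: fails
Holds on [0,2], so largest k = 2.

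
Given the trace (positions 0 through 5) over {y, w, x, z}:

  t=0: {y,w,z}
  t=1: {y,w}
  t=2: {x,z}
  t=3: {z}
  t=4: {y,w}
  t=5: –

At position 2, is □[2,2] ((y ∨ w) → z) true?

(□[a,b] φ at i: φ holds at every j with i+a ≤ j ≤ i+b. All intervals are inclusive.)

Check ((y ∨ w) → z) at every j in [4,4]:
  j=4: antecedent true; consequent false → ✗
Fails at j=4 → formula fails.

Does not hold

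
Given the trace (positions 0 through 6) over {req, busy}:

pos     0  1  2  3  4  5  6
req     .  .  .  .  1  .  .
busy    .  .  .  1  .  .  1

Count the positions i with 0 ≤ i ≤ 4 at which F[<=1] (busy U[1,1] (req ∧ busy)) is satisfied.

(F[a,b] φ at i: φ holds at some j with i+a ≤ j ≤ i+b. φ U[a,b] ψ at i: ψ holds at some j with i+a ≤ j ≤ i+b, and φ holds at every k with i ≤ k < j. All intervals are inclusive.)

0

Evaluate at each i in [0,4]:
  i=0: ✗ (none in [0,1])
  i=1: ✗ (none in [1,2])
  i=2: ✗ (none in [2,3])
  i=3: ✗ (none in [3,4])
  i=4: ✗ (none in [4,5])
Positions where it holds: {} → 0.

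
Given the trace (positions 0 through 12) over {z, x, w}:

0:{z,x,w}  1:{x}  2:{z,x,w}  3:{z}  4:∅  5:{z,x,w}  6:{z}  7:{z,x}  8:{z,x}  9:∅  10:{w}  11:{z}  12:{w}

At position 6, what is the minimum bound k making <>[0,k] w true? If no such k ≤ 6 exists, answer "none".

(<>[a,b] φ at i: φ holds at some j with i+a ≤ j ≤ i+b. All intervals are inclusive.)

Scan j = 6,7,… for w:
  j=6: fails
  j=7: fails
  j=8: fails
  j=9: fails
  j=10: holds
First hit at j=10, so smallest k = 10-6 = 4.

4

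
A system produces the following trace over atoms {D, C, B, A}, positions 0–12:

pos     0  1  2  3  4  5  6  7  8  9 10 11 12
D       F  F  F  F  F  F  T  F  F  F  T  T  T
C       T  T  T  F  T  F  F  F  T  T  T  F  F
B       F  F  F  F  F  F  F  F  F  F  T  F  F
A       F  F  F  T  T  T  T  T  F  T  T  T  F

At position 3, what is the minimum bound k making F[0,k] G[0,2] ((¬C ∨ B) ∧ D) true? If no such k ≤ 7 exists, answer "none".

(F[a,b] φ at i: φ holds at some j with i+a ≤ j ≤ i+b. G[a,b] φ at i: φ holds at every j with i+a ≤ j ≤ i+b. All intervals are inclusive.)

Scan j = 3,4,… for G[0,2] ((¬C ∨ B) ∧ D):
  j=3: fails
  j=4: fails
  j=5: fails
  j=6: fails
  j=7: fails
  j=8: fails
  j=9: fails
  j=10: holds
First hit at j=10, so smallest k = 10-3 = 7.

7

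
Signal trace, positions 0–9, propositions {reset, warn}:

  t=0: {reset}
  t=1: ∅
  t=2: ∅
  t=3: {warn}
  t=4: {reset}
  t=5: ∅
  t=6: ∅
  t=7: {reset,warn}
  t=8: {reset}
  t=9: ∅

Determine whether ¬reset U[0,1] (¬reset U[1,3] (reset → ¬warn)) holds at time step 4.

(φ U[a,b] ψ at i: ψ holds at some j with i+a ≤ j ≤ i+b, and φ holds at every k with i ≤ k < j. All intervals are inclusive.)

Need some j in [4,5] with (¬reset U[1,3] (reset → ¬warn)), and ¬reset at every k in [4,j-1].
  j=4: (¬reset U[1,3] (reset → ¬warn)) — fails.
  j=5: (¬reset U[1,3] (reset → ¬warn)) holds, but ¬reset fails at k=4 → not this j.
No j in the window works → until fails.

False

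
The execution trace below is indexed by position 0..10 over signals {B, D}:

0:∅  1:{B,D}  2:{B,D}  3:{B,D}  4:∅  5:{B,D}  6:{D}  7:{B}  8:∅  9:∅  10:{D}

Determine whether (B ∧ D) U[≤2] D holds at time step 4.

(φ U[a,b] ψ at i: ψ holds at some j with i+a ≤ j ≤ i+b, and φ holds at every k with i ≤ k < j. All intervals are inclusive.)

False

Need some j in [4,6] with D, and (B ∧ D) at every k in [4,j-1].
  j=4: D false.
  j=5: D holds, but (B ∧ D) fails at k=4 → not this j.
  j=6: D holds, but (B ∧ D) fails at k=4 → not this j.
No j in the window works → until fails.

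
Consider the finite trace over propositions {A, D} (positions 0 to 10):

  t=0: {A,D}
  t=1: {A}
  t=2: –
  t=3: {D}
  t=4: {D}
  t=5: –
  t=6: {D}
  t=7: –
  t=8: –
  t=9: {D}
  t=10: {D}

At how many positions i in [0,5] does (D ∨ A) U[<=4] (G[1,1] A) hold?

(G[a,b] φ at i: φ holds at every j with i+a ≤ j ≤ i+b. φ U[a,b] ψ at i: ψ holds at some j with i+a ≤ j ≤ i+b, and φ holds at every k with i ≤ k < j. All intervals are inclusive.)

1

Evaluate at each i in [0,5]:
  i=0: ✓ (rhs at j=0)
  i=1: ✗ (no rhs in [1,5])
  i=2: ✗ (no rhs in [2,6])
  i=3: ✗ (no rhs in [3,7])
  i=4: ✗ (no rhs in [4,8])
  i=5: ✗ (no rhs in [5,9])
Positions where it holds: {0} → 1.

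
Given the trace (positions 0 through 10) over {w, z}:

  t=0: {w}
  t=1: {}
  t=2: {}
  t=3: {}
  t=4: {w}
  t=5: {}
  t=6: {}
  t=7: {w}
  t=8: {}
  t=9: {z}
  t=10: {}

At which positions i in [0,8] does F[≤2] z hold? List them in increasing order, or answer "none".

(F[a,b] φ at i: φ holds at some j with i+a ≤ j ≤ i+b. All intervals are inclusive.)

7, 8

Evaluate at each i in [0,8]:
  i=0: ✗ (none in [0,2])
  i=1: ✗ (none in [1,3])
  i=2: ✗ (none in [2,4])
  i=3: ✗ (none in [3,5])
  i=4: ✗ (none in [4,6])
  i=5: ✗ (none in [5,7])
  i=6: ✗ (none in [6,8])
  i=7: ✓ (witness j=9)
  i=8: ✓ (witness j=9)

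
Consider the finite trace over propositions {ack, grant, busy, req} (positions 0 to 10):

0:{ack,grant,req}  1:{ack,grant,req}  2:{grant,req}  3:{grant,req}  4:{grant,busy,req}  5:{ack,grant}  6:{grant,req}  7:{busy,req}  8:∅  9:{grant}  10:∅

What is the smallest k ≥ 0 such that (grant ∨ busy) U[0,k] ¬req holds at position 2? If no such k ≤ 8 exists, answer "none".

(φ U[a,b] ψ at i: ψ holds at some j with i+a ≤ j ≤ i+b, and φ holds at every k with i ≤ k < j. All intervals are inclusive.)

3

Need earliest j ≥ 2 with ¬req, and (grant ∨ busy) at every k in [2,j-1].
  j=2: rhs fails.
  j=3: rhs fails.
  j=4: rhs fails.
  j=5: rhs holds; lhs holds on [2,4]. k = 3.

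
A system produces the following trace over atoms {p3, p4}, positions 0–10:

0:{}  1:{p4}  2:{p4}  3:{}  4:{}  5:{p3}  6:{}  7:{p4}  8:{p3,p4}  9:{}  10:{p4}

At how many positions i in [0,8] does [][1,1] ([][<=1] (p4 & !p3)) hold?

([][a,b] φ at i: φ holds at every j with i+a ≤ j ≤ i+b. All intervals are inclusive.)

1

Evaluate at each i in [0,8]:
  i=0: ✓ (all of [1,1])
  i=1: ✗ (fails at j=2)
  i=2: ✗ (fails at j=3)
  i=3: ✗ (fails at j=4)
  i=4: ✗ (fails at j=5)
  i=5: ✗ (fails at j=6)
  i=6: ✗ (fails at j=7)
  i=7: ✗ (fails at j=8)
  i=8: ✗ (fails at j=9)
Positions where it holds: {0} → 1.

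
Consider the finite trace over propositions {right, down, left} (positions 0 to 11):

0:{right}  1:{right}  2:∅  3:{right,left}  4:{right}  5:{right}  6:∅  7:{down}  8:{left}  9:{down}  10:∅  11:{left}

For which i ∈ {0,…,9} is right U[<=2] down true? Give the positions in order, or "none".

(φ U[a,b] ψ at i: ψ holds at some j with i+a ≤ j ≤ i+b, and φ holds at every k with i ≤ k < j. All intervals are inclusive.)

7, 9

Evaluate at each i in [0,9]:
  i=0: ✗ (no rhs in [0,2])
  i=1: ✗ (no rhs in [1,3])
  i=2: ✗ (no rhs in [2,4])
  i=3: ✗ (no rhs in [3,5])
  i=4: ✗ (no rhs in [4,6])
  i=5: ✗ (lhs fails at k=6 before rhs at j=7)
  i=6: ✗ (lhs fails at k=6 before rhs at j=7)
  i=7: ✓ (rhs at j=7)
  i=8: ✗ (lhs fails at k=8 before rhs at j=9)
  i=9: ✓ (rhs at j=9)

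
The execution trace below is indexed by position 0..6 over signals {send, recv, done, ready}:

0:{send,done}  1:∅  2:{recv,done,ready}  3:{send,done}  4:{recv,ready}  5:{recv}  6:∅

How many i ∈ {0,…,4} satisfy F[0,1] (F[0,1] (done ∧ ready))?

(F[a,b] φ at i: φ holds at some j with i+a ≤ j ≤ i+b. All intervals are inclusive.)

Evaluate at each i in [0,4]:
  i=0: ✓ (witness j=1)
  i=1: ✓ (witness j=1)
  i=2: ✓ (witness j=2)
  i=3: ✗ (none in [3,4])
  i=4: ✗ (none in [4,5])
Positions where it holds: {0, 1, 2} → 3.

3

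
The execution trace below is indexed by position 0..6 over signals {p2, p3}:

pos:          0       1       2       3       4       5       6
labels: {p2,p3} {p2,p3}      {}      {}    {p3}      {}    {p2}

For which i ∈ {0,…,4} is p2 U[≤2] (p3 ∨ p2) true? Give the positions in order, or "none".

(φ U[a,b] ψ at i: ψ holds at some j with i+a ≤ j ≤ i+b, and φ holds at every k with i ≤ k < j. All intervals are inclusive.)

Evaluate at each i in [0,4]:
  i=0: ✓ (rhs at j=0)
  i=1: ✓ (rhs at j=1)
  i=2: ✗ (lhs fails at k=2 before rhs at j=4)
  i=3: ✗ (lhs fails at k=3 before rhs at j=4)
  i=4: ✓ (rhs at j=4)

0, 1, 4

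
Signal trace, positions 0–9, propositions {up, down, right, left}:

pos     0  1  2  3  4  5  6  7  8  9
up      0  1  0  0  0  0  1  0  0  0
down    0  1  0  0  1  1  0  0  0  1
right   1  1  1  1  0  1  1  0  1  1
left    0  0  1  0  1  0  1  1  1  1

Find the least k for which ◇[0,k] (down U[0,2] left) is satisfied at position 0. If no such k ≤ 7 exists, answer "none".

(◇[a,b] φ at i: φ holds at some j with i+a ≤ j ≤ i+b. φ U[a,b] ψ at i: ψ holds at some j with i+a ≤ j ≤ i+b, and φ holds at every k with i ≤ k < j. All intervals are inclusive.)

Scan j = 0,1,… for (down U[0,2] left):
  j=0: fails
  j=1: holds
First hit at j=1, so smallest k = 1-0 = 1.

1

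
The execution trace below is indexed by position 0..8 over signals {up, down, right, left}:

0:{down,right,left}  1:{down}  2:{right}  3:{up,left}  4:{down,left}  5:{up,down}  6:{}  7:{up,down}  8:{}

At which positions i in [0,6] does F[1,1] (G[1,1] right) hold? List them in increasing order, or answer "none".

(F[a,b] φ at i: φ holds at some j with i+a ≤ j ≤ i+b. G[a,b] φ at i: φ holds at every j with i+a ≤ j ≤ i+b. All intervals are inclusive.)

0

Evaluate at each i in [0,6]:
  i=0: ✓ (witness j=1)
  i=1: ✗ (none in [2,2])
  i=2: ✗ (none in [3,3])
  i=3: ✗ (none in [4,4])
  i=4: ✗ (none in [5,5])
  i=5: ✗ (none in [6,6])
  i=6: ✗ (none in [7,7])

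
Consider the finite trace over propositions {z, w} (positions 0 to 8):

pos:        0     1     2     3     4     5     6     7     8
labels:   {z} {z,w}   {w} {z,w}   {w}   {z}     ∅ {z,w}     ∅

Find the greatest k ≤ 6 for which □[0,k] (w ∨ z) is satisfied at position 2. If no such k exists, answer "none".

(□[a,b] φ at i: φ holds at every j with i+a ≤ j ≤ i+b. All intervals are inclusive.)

(w ∨ z) must hold from j=2 onward; find where it first fails.
  j=2: holds
  j=3: holds
  j=4: holds
  j=5: holds
  j=6: fails
Holds on [2,5], so largest k = 3.

3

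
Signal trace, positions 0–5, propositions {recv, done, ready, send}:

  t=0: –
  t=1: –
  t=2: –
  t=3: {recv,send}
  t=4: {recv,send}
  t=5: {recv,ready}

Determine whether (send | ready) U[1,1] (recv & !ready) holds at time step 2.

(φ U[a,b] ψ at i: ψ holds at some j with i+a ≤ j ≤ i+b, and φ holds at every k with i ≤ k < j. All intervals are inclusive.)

Need some j in [3,3] with (recv & !ready), and (send | ready) at every k in [2,j-1].
  j=3: (recv & !ready) holds, but (send | ready) fails at k=2 → not this j.
No j in the window works → until fails.

False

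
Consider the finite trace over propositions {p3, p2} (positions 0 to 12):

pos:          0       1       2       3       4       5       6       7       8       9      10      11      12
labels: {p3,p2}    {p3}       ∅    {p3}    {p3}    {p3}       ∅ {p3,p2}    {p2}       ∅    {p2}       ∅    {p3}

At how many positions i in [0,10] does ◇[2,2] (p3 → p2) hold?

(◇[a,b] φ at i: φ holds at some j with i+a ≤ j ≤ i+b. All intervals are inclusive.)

Evaluate at each i in [0,10]:
  i=0: ✓ (witness j=2)
  i=1: ✗ (none in [3,3])
  i=2: ✗ (none in [4,4])
  i=3: ✗ (none in [5,5])
  i=4: ✓ (witness j=6)
  i=5: ✓ (witness j=7)
  i=6: ✓ (witness j=8)
  i=7: ✓ (witness j=9)
  i=8: ✓ (witness j=10)
  i=9: ✓ (witness j=11)
  i=10: ✗ (none in [12,12])
Positions where it holds: {0, 4, 5, 6, 7, 8, 9} → 7.

7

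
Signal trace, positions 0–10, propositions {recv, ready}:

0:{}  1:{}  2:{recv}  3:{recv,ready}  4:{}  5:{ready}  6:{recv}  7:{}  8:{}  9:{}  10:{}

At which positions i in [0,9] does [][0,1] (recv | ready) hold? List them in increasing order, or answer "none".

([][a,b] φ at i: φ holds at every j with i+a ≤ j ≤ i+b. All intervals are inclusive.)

Evaluate at each i in [0,9]:
  i=0: ✗ (fails at j=0)
  i=1: ✗ (fails at j=1)
  i=2: ✓ (all of [2,3])
  i=3: ✗ (fails at j=4)
  i=4: ✗ (fails at j=4)
  i=5: ✓ (all of [5,6])
  i=6: ✗ (fails at j=7)
  i=7: ✗ (fails at j=7)
  i=8: ✗ (fails at j=8)
  i=9: ✗ (fails at j=9)

2, 5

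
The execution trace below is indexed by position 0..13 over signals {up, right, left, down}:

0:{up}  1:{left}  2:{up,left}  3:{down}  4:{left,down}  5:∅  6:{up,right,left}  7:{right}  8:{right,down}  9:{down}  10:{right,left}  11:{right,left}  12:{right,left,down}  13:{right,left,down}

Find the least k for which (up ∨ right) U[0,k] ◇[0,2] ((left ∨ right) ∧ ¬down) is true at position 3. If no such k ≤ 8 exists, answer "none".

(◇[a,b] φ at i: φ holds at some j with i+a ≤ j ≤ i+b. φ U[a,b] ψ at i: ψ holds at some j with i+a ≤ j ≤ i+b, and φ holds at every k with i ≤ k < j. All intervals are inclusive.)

none

Need earliest j ≥ 3 with ◇[0,2] ((left ∨ right) ∧ ¬down), and (up ∨ right) at every k in [3,j-1].
  j=3: rhs fails.
  j=4: rhs holds but lhs fails at k=3.
  j=5: rhs holds but lhs fails at k=3.
  j=6: rhs holds but lhs fails at k=3.
  j=7: rhs holds but lhs fails at k=3.
  j=8: rhs holds but lhs fails at k=3.
  j=9: rhs holds but lhs fails at k=3.
  j=10: rhs holds but lhs fails at k=3.
  j=11: rhs holds but lhs fails at k=3.
No witness within the range → none.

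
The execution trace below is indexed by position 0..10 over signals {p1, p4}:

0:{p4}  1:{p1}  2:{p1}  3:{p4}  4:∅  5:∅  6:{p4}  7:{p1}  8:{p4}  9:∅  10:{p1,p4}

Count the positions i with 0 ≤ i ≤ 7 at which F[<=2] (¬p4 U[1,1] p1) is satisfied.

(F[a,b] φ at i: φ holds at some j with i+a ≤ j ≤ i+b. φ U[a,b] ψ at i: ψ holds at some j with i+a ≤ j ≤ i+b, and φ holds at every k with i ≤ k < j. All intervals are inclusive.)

Evaluate at each i in [0,7]:
  i=0: ✓ (witness j=1)
  i=1: ✓ (witness j=1)
  i=2: ✗ (none in [2,4])
  i=3: ✗ (none in [3,5])
  i=4: ✗ (none in [4,6])
  i=5: ✗ (none in [5,7])
  i=6: ✗ (none in [6,8])
  i=7: ✓ (witness j=9)
Positions where it holds: {0, 1, 7} → 3.

3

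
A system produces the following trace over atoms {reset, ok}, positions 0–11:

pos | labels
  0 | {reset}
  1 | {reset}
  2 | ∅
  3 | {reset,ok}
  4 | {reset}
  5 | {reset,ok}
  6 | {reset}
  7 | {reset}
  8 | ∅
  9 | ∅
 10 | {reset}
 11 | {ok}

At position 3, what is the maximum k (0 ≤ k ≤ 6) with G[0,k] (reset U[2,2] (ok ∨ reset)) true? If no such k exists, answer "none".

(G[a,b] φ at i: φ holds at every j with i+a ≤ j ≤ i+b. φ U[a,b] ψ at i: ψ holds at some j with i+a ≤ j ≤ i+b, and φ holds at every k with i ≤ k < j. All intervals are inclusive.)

(reset U[2,2] (ok ∨ reset)) must hold from j=3 onward; find where it first fails.
  j=3: holds
  j=4: holds
  j=5: holds
  j=6: fails
Holds on [3,5], so largest k = 2.

2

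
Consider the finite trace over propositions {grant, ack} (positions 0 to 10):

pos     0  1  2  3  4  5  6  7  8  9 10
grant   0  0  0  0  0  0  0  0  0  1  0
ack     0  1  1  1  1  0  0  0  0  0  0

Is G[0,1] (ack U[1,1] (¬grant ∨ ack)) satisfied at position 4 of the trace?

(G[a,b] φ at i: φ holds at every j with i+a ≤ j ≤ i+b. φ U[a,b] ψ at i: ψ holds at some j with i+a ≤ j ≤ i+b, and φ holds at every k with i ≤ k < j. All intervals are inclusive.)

No

Check (ack U[1,1] (¬grant ∨ ack)) at every j in [4,5]:
  j=4: holds
  j=5: fails
Fails at j=5 → formula fails.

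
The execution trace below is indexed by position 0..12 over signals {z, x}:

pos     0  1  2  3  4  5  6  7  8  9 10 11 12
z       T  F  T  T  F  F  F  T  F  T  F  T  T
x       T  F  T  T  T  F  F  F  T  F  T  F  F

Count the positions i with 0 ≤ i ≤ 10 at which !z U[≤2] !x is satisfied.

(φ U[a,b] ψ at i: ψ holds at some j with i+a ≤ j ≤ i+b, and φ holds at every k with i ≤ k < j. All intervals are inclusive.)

Evaluate at each i in [0,10]:
  i=0: ✗ (lhs fails at k=0 before rhs at j=1)
  i=1: ✓ (rhs at j=1)
  i=2: ✗ (no rhs in [2,4])
  i=3: ✗ (lhs fails at k=3 before rhs at j=5)
  i=4: ✓ (rhs at j=5; lhs holds on [4,4])
  i=5: ✓ (rhs at j=5)
  i=6: ✓ (rhs at j=6)
  i=7: ✓ (rhs at j=7)
  i=8: ✓ (rhs at j=9; lhs holds on [8,8])
  i=9: ✓ (rhs at j=9)
  i=10: ✓ (rhs at j=11; lhs holds on [10,10])
Positions where it holds: {1, 4, 5, 6, 7, 8, 9, 10} → 8.

8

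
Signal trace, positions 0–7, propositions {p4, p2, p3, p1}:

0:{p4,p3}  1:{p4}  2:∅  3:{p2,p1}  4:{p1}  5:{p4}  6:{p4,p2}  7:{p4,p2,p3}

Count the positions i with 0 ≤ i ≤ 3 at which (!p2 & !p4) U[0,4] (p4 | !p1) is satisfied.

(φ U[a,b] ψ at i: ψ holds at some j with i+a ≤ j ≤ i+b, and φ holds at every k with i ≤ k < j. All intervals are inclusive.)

3

Evaluate at each i in [0,3]:
  i=0: ✓ (rhs at j=0)
  i=1: ✓ (rhs at j=1)
  i=2: ✓ (rhs at j=2)
  i=3: ✗ (lhs fails at k=3 before rhs at j=5)
Positions where it holds: {0, 1, 2} → 3.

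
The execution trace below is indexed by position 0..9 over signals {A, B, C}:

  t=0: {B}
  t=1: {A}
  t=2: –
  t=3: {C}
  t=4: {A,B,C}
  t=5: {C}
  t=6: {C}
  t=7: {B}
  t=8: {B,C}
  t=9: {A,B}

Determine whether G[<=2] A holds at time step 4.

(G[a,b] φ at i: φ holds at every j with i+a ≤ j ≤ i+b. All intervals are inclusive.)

Check A at every j in [4,6]:
  j=4: true
  j=5: false
  j=6: false
Fails at j=5 → formula fails.

No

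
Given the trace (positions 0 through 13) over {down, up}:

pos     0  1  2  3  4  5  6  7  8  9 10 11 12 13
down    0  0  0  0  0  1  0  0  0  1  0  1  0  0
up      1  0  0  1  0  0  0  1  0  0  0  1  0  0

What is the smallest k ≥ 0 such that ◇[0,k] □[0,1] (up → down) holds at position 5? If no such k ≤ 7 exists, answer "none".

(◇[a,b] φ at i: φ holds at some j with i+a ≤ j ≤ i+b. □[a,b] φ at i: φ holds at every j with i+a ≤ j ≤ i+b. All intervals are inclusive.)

0

Scan j = 5,6,… for □[0,1] (up → down):
  j=5: holds
First hit at j=5, so smallest k = 5-5 = 0.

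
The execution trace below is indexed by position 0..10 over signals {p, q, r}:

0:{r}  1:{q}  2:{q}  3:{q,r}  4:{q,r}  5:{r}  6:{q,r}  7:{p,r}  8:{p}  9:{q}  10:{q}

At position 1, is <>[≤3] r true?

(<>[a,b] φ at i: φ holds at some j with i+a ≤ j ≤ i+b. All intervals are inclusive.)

Check r at each j in [1,4]:
  j=1: false
  j=2: false
  j=3: true
  j=4: true
Found at j=3 → formula holds.

True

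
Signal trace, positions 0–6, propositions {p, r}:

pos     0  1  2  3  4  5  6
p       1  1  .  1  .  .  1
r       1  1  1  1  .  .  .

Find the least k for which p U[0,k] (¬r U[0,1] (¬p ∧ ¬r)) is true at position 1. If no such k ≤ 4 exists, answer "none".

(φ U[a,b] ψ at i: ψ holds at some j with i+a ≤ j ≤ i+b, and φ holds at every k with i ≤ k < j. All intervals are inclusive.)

Need earliest j ≥ 1 with (¬r U[0,1] (¬p ∧ ¬r)), and p at every k in [1,j-1].
  j=1: rhs fails.
  j=2: rhs fails.
  j=3: rhs fails.
  j=4: rhs holds but lhs fails at k=2.
  j=5: rhs holds but lhs fails at k=2.
No witness within the range → none.

none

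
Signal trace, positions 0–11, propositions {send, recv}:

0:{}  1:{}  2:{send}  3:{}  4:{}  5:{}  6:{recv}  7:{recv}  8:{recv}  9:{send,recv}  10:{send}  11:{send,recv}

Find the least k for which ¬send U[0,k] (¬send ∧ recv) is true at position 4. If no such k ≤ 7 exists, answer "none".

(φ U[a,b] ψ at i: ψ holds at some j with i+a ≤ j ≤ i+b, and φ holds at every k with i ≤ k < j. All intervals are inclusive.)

Need earliest j ≥ 4 with (¬send ∧ recv), and ¬send at every k in [4,j-1].
  j=4: rhs fails.
  j=5: rhs fails.
  j=6: rhs holds; lhs holds on [4,5]. k = 2.

2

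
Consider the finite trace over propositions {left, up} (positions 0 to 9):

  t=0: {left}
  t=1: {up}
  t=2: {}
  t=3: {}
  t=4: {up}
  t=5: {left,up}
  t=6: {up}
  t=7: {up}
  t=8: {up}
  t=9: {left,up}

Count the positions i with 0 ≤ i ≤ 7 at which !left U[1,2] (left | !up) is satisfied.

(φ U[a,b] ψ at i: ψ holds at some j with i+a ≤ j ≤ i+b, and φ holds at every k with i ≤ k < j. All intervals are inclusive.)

Evaluate at each i in [0,7]:
  i=0: ✗ (lhs fails at k=0 before rhs at j=2)
  i=1: ✓ (rhs at j=2; lhs holds on [1,1])
  i=2: ✓ (rhs at j=3; lhs holds on [2,2])
  i=3: ✓ (rhs at j=5; lhs holds on [3,4])
  i=4: ✓ (rhs at j=5; lhs holds on [4,4])
  i=5: ✗ (no rhs in [6,7])
  i=6: ✗ (no rhs in [7,8])
  i=7: ✓ (rhs at j=9; lhs holds on [7,8])
Positions where it holds: {1, 2, 3, 4, 7} → 5.

5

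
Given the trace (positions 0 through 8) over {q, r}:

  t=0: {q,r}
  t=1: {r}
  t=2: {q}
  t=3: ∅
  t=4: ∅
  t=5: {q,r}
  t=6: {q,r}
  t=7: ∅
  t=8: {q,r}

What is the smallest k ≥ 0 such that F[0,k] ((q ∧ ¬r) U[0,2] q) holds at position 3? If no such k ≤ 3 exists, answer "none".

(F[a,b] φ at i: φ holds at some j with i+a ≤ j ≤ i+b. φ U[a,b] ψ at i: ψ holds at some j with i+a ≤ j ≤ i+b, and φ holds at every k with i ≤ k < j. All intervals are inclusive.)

2

Scan j = 3,4,… for ((q ∧ ¬r) U[0,2] q):
  j=3: fails
  j=4: fails
  j=5: holds
First hit at j=5, so smallest k = 5-3 = 2.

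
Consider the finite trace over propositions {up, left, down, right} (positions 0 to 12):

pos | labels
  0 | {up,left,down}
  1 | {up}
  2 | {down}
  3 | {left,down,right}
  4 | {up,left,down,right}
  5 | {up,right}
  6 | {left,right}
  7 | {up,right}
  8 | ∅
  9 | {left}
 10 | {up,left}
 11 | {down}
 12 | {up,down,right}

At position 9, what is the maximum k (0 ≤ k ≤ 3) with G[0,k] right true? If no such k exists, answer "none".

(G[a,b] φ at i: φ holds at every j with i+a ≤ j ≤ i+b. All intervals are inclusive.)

right must hold from j=9 onward; find where it first fails.
  j=9: fails → no k works.

none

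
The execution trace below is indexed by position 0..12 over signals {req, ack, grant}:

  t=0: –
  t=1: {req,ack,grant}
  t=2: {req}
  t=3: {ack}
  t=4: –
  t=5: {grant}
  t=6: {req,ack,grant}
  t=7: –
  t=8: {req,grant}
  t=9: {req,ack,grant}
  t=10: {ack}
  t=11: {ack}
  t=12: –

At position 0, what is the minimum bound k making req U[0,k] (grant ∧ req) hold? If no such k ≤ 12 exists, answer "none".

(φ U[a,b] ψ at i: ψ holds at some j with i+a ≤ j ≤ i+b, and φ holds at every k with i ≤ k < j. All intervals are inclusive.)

none

Need earliest j ≥ 0 with (grant ∧ req), and req at every k in [0,j-1].
  j=0: rhs fails.
  j=1: rhs holds but lhs fails at k=0.
  j=2: rhs fails.
  j=3: rhs fails.
  j=4: rhs fails.
  j=5: rhs fails.
  j=6: rhs holds but lhs fails at k=0.
  j=7: rhs fails.
  j=8: rhs holds but lhs fails at k=0.
  j=9: rhs holds but lhs fails at k=0.
  j=10: rhs fails.
  j=11: rhs fails.
  j=12: rhs fails.
No witness within the range → none.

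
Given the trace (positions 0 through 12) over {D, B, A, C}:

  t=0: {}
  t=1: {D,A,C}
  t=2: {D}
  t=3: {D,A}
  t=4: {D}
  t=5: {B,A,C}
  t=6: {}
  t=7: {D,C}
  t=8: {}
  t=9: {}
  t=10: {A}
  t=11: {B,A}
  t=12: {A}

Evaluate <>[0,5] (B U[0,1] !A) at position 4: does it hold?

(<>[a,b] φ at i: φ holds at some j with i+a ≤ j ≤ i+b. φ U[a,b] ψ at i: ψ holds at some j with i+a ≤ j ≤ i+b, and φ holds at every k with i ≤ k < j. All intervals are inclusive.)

Check (B U[0,1] !A) at each j in [4,9]:
  j=4: holds
  j=5: holds
  j=6: holds
  j=7: holds
  j=8: holds
  j=9: holds
Found at j=4 → formula holds.

Yes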